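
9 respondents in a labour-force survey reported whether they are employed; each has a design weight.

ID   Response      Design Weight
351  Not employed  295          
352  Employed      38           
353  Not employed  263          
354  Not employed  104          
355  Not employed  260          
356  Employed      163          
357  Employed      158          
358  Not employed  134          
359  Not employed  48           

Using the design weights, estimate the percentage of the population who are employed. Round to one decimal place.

Sum of weights for 'Employed' = 38 + 163 + 158 = 359
Total weight = 1463
Weighted proportion = 359 / 1463 = 0.24538619 → 24.538619%

24.5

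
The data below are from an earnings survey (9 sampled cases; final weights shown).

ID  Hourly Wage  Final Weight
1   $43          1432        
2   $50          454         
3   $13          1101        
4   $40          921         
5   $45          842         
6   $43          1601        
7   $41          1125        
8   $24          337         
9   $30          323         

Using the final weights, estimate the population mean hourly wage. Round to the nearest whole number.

Weighted sum = 43×1432 + 50×454 + 13×1101 + 40×921 + 45×842 + 43×1601 + 41×1125 + 24×337 + 30×323
  = 306065
Sum of weights = 1432 + 454 + 1101 + 921 + 842 + 1601 + 1125 + 337 + 323 = 8136
Weighted mean = 306065 / 8136 = 37.618609

38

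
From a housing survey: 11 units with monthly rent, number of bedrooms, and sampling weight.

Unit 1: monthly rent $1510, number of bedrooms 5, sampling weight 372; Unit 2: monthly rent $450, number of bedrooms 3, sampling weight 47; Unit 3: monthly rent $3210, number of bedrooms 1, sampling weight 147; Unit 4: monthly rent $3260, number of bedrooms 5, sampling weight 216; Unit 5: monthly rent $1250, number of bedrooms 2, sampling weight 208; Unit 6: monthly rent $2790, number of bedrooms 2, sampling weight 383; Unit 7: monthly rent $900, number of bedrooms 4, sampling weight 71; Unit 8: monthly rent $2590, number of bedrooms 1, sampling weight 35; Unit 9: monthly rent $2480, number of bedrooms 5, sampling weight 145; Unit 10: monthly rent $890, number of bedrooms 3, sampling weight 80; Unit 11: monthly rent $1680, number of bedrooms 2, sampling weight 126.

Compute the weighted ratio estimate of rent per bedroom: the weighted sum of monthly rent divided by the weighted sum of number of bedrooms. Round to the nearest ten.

650

Σ wᵢ·y = 1510×372 + 450×47 + 3210×147 + 3260×216 + 1250×208 + 2790×383 + 900×71 + 2590×35 + 2480×145 + 890×80 + 1680×126
  = 561720 + 21150 + 471870 + 704160 + 260000 + 1068570 + 63900 + 90650 + 359600 + 71200 + 211680 = 3884500
Σ wᵢ·x = 5×372 + 3×47 + 1×147 + 5×216 + 2×208 + 2×383 + 4×71 + 1×35 + 5×145 + 3×80 + 2×126
  = 5946
Ratio = 3884500 / 5946 = 653.29633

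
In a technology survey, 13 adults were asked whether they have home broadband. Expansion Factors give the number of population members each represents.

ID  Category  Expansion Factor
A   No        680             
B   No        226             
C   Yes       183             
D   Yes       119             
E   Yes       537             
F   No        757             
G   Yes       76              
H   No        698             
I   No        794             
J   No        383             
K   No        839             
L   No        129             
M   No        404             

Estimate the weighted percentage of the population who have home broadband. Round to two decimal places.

Sum of weights for 'Yes' = 183 + 119 + 537 + 76 = 915
Total weight = 5825
Weighted proportion = 915 / 5825 = 0.15708155 → 15.708155%

15.71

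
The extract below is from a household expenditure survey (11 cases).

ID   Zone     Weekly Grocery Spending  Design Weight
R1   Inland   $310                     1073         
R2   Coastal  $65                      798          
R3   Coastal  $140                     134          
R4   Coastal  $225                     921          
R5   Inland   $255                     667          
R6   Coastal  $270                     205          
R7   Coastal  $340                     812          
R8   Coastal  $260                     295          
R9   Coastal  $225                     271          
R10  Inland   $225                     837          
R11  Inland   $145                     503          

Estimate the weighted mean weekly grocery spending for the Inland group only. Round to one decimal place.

Inland rows: R1, R5, R10, R11
Weighted sum = 310×1073 + 255×667 + 225×837 + 145×503
  = 332630 + 170085 + 188325 + 72935 = 763975
Sum of weights = 1073 + 667 + 837 + 503 = 3080
Weighted mean = 763975 / 3080 = 248.04383

248.0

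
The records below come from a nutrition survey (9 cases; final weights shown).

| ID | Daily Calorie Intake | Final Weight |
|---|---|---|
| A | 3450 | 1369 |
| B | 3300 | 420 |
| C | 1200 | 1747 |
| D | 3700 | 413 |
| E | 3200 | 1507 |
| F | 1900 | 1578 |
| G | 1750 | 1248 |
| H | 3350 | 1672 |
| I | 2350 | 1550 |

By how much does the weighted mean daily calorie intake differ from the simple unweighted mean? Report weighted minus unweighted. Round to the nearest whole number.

Unweighted sum = 24200
Unweighted mean = 24200 / 9 = 2688.8889
Weighted sum = 3450×1369 + 3300×420 + 1200×1747 + 3700×413 + 3200×1507 + 1900×1578 + 1750×1248 + 3350×1672 + 2350×1550
  = 4723050 + 1386000 + 2096400 + 1528100 + 4822400 + 2998200 + 2184000 + 5601200 + 3642500 = 28981850
Sum of weights = 1369 + 420 + 1747 + 413 + 1507 + 1578 + 1248 + 1672 + 1550 = 11504
Weighted mean = 28981850 / 11504 = 2519.2846
Difference (weighted minus unweighted) = -169.60429

-170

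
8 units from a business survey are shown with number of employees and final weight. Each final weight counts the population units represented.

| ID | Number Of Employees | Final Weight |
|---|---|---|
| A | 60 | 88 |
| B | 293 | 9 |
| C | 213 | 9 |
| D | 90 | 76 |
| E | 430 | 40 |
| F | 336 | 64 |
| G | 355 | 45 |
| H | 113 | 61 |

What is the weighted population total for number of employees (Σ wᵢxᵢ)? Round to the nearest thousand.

Weighted total = 78246

78000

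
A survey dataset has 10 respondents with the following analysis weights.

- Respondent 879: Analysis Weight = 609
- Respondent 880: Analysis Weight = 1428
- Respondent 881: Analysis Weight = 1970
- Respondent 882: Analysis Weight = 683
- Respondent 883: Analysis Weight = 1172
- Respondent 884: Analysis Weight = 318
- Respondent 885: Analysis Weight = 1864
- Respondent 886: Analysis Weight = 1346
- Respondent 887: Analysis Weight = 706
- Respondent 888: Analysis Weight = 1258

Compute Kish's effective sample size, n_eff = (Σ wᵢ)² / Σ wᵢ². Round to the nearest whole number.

8

Σ wᵢ = 609 + 1428 + 1970 + 683 + 1172 + 318 + 1864 + 1346 + 706 + 1258 = 11354
Σ wᵢ² = 370881 + 2039184 + 3880900 + 466489 + 1373584 + 101124 + 3474496 + 1811716 + 498436 + 1582564 = 15599374
n_eff = 11354² / 15599374 = 128913316 / 15599374 = 8.2640057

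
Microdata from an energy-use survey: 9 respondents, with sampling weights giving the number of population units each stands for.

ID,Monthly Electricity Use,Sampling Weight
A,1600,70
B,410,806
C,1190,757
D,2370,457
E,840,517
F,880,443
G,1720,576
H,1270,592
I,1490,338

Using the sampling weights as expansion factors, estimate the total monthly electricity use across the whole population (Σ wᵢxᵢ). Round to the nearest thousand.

5497000

Weighted total = 1600×70 + 410×806 + 1190×757 + 2370×457 + 840×517 + 880×443 + 1720×576 + 1270×592 + 1490×338
  = 5496680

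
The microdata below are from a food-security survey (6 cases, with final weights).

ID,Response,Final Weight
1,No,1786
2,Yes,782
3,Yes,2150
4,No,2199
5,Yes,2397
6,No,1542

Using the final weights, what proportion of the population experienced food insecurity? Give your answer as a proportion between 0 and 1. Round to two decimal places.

0.49

Sum of weights for 'Yes' = 782 + 2150 + 2397 = 5329
Total weight = 10856
Weighted proportion = 5329 / 10856 = 0.49088062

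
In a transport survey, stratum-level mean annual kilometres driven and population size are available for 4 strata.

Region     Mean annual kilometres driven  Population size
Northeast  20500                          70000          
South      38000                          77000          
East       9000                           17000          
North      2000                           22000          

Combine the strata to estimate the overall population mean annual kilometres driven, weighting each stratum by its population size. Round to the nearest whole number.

Σ Nₕ·x̄ₕ = 20500×70000 + 38000×77000 + 9000×17000 + 2000×22000
  = 1435000000 + 2926000000 + 153000000 + 44000000 = 4558000000
Σ Nₕ = 70000 + 77000 + 17000 + 22000 = 186000
Overall mean = 4558000000 / 186000 = 24505.376

24505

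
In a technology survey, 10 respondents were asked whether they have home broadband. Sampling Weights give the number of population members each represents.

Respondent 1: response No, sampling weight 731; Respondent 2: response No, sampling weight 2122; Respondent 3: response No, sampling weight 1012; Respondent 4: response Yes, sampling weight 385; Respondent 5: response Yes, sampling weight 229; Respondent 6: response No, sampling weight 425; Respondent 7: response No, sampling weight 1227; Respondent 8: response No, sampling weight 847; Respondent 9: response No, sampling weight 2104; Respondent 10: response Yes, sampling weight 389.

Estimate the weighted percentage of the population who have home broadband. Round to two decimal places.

10.59

Sum of weights for 'Yes' = 385 + 229 + 389 = 1003
Total weight = 731 + 2122 + 1012 + 385 + 229 + 425 + 1227 + 847 + 2104 + 389 = 9471
Weighted proportion = 1003 / 9471 = 0.10590223 → 10.590223%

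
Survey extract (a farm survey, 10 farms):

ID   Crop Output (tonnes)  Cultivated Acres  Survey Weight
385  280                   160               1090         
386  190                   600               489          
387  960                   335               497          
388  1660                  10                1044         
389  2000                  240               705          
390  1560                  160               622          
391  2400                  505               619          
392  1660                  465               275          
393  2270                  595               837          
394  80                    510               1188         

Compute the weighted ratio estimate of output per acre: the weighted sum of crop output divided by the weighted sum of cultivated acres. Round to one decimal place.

3.6

Σ wᵢ·y = 8925720
Σ wᵢ·x = 2457820
Ratio = 8925720 / 2457820 = 3.6315597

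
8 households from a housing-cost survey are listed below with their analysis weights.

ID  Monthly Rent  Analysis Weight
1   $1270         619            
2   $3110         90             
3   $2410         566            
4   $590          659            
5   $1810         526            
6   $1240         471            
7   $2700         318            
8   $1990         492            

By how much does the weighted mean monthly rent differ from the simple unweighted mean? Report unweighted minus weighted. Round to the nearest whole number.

235

Unweighted sum = 1270 + 3110 + 2410 + 590 + 1810 + 1240 + 2700 + 1990 = 15120
Unweighted mean = 15120 / 8 = 1890
Weighted sum = 1270×619 + 3110×90 + 2410×566 + 590×659 + 1810×526 + 1240×471 + 2700×318 + 1990×492
  = 786130 + 279900 + 1364060 + 388810 + 952060 + 584040 + 858600 + 979080 = 6192680
Sum of weights = 619 + 90 + 566 + 659 + 526 + 471 + 318 + 492 = 3741
Weighted mean = 6192680 / 3741 = 1655.3542
Difference (unweighted minus weighted) = 234.64582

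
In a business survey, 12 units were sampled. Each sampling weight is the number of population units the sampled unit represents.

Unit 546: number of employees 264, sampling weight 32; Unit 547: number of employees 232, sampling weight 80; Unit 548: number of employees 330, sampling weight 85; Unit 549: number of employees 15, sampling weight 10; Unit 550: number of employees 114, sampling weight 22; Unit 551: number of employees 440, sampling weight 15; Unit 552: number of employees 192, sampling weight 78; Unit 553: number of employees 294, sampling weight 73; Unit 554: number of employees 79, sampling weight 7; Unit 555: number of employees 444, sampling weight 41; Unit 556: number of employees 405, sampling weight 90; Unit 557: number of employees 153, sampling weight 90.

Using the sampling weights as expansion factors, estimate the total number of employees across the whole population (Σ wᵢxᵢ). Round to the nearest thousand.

Weighted total = 264×32 + 232×80 + 330×85 + 15×10 + 114×22 + 440×15 + 192×78 + 294×73 + 79×7 + 444×41 + 405×90 + 153×90
  = 8448 + 18560 + 28050 + 150 + 2508 + 6600 + 14976 + 21462 + 553 + 18204 + 36450 + 13770 = 169731

170000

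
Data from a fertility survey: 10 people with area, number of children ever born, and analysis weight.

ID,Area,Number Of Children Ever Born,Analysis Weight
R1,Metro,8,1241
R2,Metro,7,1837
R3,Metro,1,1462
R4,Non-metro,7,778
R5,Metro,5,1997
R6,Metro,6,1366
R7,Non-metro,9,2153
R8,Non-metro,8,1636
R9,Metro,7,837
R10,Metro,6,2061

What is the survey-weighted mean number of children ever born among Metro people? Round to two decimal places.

5.62

Metro rows: R1, R2, R3, R5, R6, R9, R10
Weighted sum = 60655
Sum of weights = 1241 + 1837 + 1462 + 1997 + 1366 + 837 + 2061 = 10801
Weighted mean = 60655 / 10801 = 5.6156837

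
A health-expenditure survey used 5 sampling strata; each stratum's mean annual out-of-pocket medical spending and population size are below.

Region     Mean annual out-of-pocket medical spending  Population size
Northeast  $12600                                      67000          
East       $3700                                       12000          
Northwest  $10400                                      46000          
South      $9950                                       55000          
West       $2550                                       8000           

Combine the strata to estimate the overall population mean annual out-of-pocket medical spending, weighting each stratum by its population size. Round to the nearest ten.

10290

Σ Nₕ·x̄ₕ = 12600×67000 + 3700×12000 + 10400×46000 + 9950×55000 + 2550×8000
  = 844200000 + 44400000 + 478400000 + 547250000 + 20400000 = 1934650000
Σ Nₕ = 67000 + 12000 + 46000 + 55000 + 8000 = 188000
Overall mean = 1934650000 / 188000 = 10290.691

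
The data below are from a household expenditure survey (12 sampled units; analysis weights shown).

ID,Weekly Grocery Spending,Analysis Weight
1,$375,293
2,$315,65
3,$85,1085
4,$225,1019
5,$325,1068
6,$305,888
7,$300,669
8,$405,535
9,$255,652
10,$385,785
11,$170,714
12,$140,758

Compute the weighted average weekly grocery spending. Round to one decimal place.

255.9

Weighted sum = 375×293 + 315×65 + 85×1085 + 225×1019 + 325×1068 + 305×888 + 300×669 + 405×535 + 255×652 + 385×785 + 170×714 + 140×758
  = 109875 + 20475 + 92225 + 229275 + 347100 + 270840 + 200700 + 216675 + 166260 + 302225 + 121380 + 106120 = 2183150
Sum of weights = 293 + 65 + 1085 + 1019 + 1068 + 888 + 669 + 535 + 652 + 785 + 714 + 758 = 8531
Weighted mean = 2183150 / 8531 = 255.90787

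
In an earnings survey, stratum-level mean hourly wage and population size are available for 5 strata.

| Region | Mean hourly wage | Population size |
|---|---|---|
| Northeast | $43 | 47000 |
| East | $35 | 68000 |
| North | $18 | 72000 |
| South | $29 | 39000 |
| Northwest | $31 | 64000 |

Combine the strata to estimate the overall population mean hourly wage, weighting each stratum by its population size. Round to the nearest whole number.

Σ Nₕ·x̄ₕ = 43×47000 + 35×68000 + 18×72000 + 29×39000 + 31×64000
  = 2021000 + 2380000 + 1296000 + 1131000 + 1984000 = 8812000
Σ Nₕ = 47000 + 68000 + 72000 + 39000 + 64000 = 290000
Overall mean = 8812000 / 290000 = 30.386207

30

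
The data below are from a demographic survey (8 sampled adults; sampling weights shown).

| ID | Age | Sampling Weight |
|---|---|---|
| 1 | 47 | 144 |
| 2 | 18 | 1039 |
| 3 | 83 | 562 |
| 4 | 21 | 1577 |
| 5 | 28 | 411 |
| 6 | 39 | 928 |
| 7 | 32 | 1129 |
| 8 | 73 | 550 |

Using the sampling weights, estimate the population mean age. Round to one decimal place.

36.2

Weighted sum = 47×144 + 18×1039 + 83×562 + 21×1577 + 28×411 + 39×928 + 32×1129 + 73×550
  = 6768 + 18702 + 46646 + 33117 + 11508 + 36192 + 36128 + 40150 = 229211
Sum of weights = 144 + 1039 + 562 + 1577 + 411 + 928 + 1129 + 550 = 6340
Weighted mean = 229211 / 6340 = 36.153155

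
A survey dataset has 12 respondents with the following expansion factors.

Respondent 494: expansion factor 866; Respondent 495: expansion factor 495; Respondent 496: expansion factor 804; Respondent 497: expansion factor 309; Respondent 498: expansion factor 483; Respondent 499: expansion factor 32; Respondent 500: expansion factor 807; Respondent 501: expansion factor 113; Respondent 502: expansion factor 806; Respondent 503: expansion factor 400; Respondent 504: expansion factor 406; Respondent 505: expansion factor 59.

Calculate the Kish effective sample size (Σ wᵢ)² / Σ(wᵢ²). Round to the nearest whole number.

Σ wᵢ = 866 + 495 + 804 + 309 + 483 + 32 + 807 + 113 + 806 + 400 + 406 + 59 = 5580
Σ wᵢ² = 3613162
n_eff = 5580² / 3613162 = 31136400 / 3613162 = 8.6174935

9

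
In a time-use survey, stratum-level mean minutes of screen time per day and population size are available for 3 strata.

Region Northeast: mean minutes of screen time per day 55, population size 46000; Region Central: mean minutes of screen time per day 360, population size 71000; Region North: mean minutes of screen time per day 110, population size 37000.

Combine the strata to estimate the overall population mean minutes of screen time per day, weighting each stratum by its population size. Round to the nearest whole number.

209

Σ Nₕ·x̄ₕ = 55×46000 + 360×71000 + 110×37000
  = 32160000
Σ Nₕ = 46000 + 71000 + 37000 = 154000
Overall mean = 32160000 / 154000 = 208.83117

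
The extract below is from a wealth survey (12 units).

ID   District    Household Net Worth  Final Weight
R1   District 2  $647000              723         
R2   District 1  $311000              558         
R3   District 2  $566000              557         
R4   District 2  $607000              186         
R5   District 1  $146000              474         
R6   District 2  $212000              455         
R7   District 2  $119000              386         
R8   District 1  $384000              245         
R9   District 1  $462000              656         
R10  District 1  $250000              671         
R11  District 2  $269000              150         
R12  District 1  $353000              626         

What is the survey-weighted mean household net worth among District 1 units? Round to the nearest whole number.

318459

District 1 rows: R2, R5, R8, R9, R10, R12
Weighted sum = 311000×558 + 146000×474 + 384000×245 + 462000×656 + 250000×671 + 353000×626
  = 173538000 + 69204000 + 94080000 + 303072000 + 167750000 + 220978000 = 1028622000
Sum of weights = 558 + 474 + 245 + 656 + 671 + 626 = 3230
Weighted mean = 1028622000 / 3230 = 318458.82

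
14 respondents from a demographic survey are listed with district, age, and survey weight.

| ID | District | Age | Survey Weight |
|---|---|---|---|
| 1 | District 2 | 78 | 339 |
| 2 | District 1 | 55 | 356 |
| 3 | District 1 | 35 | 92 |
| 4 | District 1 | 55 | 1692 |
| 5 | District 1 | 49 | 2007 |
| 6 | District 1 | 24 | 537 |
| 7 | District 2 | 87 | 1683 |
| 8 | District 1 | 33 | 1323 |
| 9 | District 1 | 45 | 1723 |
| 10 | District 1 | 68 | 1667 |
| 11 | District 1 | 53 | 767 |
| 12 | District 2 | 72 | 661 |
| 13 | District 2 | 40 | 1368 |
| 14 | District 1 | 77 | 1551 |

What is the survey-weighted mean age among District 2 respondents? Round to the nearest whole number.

68

District 2 rows: 1, 7, 12, 13
Weighted sum = 275175
Sum of weights = 4051
Weighted mean = 275175 / 4051 = 67.927672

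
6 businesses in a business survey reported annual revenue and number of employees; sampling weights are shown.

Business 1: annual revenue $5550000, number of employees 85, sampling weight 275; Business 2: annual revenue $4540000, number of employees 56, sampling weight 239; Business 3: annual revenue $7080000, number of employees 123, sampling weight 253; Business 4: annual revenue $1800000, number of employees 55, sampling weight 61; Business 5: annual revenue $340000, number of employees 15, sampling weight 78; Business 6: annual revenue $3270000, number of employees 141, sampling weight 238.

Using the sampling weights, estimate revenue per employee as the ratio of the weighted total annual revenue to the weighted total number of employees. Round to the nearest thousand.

50000

Σ wᵢ·y = 5550000×275 + 4540000×239 + 7080000×253 + 1800000×61 + 340000×78 + 3270000×238
  = 5317130000
Σ wᵢ·x = 85×275 + 56×239 + 123×253 + 55×61 + 15×78 + 141×238
  = 105961
Ratio = 5317130000 / 105961 = 50180.066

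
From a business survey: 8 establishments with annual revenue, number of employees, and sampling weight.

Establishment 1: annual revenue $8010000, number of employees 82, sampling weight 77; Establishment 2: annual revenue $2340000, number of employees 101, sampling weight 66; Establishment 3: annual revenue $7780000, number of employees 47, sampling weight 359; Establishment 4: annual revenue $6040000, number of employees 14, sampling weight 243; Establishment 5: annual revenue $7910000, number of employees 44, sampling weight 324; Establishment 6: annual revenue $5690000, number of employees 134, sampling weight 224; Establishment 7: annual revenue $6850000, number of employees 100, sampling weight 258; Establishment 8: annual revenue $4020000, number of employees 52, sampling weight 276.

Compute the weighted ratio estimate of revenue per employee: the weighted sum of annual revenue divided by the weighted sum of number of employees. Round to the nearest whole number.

Σ wᵢ·y = 8010000×77 + 2340000×66 + 7780000×359 + 6040000×243 + 7910000×324 + 5690000×224 + 6850000×258 + 4020000×276
  = 616770000 + 154440000 + 2793020000 + 1467720000 + 2562840000 + 1274560000 + 1767300000 + 1109520000 = 11746170000
Σ wᵢ·x = 82×77 + 101×66 + 47×359 + 14×243 + 44×324 + 134×224 + 100×258 + 52×276
  = 6314 + 6666 + 16873 + 3402 + 14256 + 30016 + 25800 + 14352 = 117679
Ratio = 11746170000 / 117679 = 99815.345

99815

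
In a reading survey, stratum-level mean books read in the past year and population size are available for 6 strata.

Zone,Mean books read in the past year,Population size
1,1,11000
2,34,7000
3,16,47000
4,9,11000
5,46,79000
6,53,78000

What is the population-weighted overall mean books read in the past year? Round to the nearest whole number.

Σ Nₕ·x̄ₕ = 1×11000 + 34×7000 + 16×47000 + 9×11000 + 46×79000 + 53×78000
  = 11000 + 238000 + 752000 + 99000 + 3634000 + 4134000 = 8868000
Σ Nₕ = 11000 + 7000 + 47000 + 11000 + 79000 + 78000 = 233000
Overall mean = 8868000 / 233000 = 38.060086

38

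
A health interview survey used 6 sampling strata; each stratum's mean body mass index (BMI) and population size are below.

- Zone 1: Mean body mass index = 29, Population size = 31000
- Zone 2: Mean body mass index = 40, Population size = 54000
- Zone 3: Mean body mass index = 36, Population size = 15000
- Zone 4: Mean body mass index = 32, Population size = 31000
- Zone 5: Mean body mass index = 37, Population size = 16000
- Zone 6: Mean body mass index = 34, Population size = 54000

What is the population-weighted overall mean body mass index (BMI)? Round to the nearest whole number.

35

Σ Nₕ·x̄ₕ = 7019000
Σ Nₕ = 31000 + 54000 + 15000 + 31000 + 16000 + 54000 = 201000
Overall mean = 7019000 / 201000 = 34.920398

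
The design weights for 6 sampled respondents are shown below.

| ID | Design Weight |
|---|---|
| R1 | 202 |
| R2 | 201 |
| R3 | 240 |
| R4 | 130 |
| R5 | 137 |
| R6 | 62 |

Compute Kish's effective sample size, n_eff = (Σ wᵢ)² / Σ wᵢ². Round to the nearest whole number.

Σ wᵢ = 202 + 201 + 240 + 130 + 137 + 62 = 972
Σ wᵢ² = 40804 + 40401 + 57600 + 16900 + 18769 + 3844 = 178318
n_eff = 972² / 178318 = 944784 / 178318 = 5.2983098

5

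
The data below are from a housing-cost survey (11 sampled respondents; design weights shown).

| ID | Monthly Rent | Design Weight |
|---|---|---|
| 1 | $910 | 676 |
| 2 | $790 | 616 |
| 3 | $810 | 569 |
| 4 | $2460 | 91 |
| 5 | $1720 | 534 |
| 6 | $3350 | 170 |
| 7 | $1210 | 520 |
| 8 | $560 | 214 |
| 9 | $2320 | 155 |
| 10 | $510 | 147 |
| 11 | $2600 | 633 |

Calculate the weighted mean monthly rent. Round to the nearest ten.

Weighted sum = 910×676 + 790×616 + 810×569 + 2460×91 + 1720×534 + 3350×170 + 1210×520 + 560×214 + 2320×155 + 510×147 + 2600×633
  = 6103940
Sum of weights = 676 + 616 + 569 + 91 + 534 + 170 + 520 + 214 + 155 + 147 + 633 = 4325
Weighted mean = 6103940 / 4325 = 1411.3156

1410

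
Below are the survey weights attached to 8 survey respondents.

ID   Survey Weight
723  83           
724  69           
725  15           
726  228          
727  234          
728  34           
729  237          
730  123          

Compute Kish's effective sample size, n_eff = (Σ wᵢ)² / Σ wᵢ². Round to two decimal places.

Σ wᵢ = 83 + 69 + 15 + 228 + 234 + 34 + 237 + 123 = 1023
Σ wᵢ² = 6889 + 4761 + 225 + 51984 + 54756 + 1156 + 56169 + 15129 = 191069
n_eff = 1023² / 191069 = 1046529 / 191069 = 5.4772307

5.48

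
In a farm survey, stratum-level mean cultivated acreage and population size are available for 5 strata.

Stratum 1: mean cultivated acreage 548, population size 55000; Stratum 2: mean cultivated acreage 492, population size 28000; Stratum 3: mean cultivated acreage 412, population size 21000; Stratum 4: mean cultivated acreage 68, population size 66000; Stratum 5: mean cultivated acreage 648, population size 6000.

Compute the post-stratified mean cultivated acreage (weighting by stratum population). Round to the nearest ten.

350

Σ Nₕ·x̄ₕ = 548×55000 + 492×28000 + 412×21000 + 68×66000 + 648×6000
  = 30140000 + 13776000 + 8652000 + 4488000 + 3888000 = 60944000
Σ Nₕ = 55000 + 28000 + 21000 + 66000 + 6000 = 176000
Overall mean = 60944000 / 176000 = 346.27273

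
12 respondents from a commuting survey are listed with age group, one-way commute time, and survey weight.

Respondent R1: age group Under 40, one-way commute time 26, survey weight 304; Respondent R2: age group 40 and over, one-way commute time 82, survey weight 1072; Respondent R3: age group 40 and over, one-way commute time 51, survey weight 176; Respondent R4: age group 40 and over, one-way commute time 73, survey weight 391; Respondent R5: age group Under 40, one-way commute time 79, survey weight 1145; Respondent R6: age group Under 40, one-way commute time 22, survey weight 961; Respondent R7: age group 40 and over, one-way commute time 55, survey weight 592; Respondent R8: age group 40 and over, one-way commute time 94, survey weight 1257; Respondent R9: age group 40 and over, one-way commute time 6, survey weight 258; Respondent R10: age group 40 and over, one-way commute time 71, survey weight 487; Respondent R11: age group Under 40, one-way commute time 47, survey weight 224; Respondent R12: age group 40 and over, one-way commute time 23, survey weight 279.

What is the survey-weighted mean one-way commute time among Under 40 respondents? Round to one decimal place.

Under 40 rows: R1, R5, R6, R11
Weighted sum = 26×304 + 79×1145 + 22×961 + 47×224
  = 7904 + 90455 + 21142 + 10528 = 130029
Sum of weights = 304 + 1145 + 961 + 224 = 2634
Weighted mean = 130029 / 2634 = 49.365604

49.4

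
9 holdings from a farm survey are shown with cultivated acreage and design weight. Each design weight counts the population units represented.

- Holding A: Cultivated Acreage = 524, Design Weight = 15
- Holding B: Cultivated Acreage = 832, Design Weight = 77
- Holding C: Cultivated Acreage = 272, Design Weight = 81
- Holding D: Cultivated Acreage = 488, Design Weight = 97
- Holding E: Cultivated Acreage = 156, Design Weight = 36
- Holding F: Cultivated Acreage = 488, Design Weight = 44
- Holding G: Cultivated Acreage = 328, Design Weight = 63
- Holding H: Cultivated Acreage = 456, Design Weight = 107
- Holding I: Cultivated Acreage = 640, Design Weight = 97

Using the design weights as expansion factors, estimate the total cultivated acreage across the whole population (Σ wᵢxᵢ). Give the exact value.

299916

Weighted total = 299916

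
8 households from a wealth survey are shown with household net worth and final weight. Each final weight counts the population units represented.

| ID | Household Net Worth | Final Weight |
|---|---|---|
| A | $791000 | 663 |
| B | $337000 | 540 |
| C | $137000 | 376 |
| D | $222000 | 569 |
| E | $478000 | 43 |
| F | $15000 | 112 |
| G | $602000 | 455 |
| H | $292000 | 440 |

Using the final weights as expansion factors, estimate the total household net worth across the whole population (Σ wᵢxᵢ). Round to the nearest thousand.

Weighted total = 791000×663 + 337000×540 + 137000×376 + 222000×569 + 478000×43 + 15000×112 + 602000×455 + 292000×440
  = 524433000 + 181980000 + 51512000 + 126318000 + 20554000 + 1680000 + 273910000 + 128480000 = 1308867000

1308867000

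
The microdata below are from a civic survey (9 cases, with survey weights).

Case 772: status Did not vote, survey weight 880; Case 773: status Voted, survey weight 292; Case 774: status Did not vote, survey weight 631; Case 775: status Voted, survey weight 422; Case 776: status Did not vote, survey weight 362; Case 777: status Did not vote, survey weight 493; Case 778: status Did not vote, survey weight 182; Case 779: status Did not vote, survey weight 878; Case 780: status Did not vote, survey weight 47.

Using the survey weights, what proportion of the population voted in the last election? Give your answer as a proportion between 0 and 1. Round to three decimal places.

0.171

Sum of weights for 'Voted' = 292 + 422 = 714
Total weight = 4187
Weighted proportion = 714 / 4187 = 0.17052782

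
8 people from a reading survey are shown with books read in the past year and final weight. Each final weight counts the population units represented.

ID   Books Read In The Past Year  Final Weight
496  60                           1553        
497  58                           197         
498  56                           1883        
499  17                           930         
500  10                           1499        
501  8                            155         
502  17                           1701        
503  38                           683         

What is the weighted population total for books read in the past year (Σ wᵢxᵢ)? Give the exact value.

296965

Weighted total = 60×1553 + 58×197 + 56×1883 + 17×930 + 10×1499 + 8×155 + 17×1701 + 38×683
  = 93180 + 11426 + 105448 + 15810 + 14990 + 1240 + 28917 + 25954 = 296965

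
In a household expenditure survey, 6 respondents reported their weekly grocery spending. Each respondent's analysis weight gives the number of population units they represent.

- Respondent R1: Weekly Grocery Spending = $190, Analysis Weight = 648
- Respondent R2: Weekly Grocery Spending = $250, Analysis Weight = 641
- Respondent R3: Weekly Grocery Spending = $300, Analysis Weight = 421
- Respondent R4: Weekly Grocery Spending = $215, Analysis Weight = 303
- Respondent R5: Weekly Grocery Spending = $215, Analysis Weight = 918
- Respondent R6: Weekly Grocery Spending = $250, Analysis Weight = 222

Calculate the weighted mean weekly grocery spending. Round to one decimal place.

Weighted sum = 190×648 + 250×641 + 300×421 + 215×303 + 215×918 + 250×222
  = 123120 + 160250 + 126300 + 65145 + 197370 + 55500 = 727685
Sum of weights = 3153
Weighted mean = 727685 / 3153 = 230.79131

230.8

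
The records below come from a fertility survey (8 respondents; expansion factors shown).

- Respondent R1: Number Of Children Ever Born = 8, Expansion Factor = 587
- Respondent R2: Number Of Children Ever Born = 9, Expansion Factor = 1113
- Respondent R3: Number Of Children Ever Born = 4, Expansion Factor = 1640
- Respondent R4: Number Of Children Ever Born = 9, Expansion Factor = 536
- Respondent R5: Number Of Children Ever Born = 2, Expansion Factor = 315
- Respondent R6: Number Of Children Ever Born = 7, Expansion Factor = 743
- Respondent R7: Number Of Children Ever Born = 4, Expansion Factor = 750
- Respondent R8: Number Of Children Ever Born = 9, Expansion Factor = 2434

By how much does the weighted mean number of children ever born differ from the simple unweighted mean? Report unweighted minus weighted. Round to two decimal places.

Unweighted sum = 52
Unweighted mean = 52 / 8 = 6.5
Weighted sum = 8×587 + 9×1113 + 4×1640 + 9×536 + 2×315 + 7×743 + 4×750 + 9×2434
  = 4696 + 10017 + 6560 + 4824 + 630 + 5201 + 3000 + 21906 = 56834
Sum of weights = 587 + 1113 + 1640 + 536 + 315 + 743 + 750 + 2434 = 8118
Weighted mean = 56834 / 8118 = 7.0009855
Difference (unweighted minus weighted) = -0.50098546

-0.50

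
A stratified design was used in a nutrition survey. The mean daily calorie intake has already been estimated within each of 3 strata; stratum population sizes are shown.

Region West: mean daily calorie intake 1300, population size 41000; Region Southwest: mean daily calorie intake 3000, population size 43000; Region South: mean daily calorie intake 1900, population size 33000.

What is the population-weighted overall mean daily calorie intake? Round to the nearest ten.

Σ Nₕ·x̄ₕ = 1300×41000 + 3000×43000 + 1900×33000
  = 245000000
Σ Nₕ = 41000 + 43000 + 33000 = 117000
Overall mean = 245000000 / 117000 = 2094.0171

2090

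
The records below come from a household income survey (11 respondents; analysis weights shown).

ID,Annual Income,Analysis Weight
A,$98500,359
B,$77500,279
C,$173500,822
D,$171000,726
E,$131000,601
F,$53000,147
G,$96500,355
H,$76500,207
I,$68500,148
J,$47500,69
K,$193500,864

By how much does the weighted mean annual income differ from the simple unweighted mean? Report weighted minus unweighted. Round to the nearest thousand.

Unweighted sum = 98500 + 77500 + 173500 + 171000 + 131000 + 53000 + 96500 + 76500 + 68500 + 47500 + 193500 = 1187000
Unweighted mean = 1187000 / 11 = 107909.09
Weighted sum = 98500×359 + 77500×279 + 173500×822 + 171000×726 + 131000×601 + 53000×147 + 96500×355 + 76500×207 + 68500×148 + 47500×69 + 193500×864
  = 35361500 + 21622500 + 142617000 + 124146000 + 78731000 + 7791000 + 34257500 + 15835500 + 10138000 + 3277500 + 167184000 = 640961500
Sum of weights = 359 + 279 + 822 + 726 + 601 + 147 + 355 + 207 + 148 + 69 + 864 = 4577
Weighted mean = 640961500 / 4577 = 140039.65
Difference (weighted minus unweighted) = 32130.564

32000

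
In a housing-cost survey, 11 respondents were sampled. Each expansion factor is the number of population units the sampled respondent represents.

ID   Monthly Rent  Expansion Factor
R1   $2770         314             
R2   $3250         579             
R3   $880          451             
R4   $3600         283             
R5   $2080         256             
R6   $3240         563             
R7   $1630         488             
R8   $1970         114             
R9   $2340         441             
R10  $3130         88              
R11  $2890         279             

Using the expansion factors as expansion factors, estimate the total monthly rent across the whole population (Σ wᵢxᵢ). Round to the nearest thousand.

9658000

Weighted total = 2770×314 + 3250×579 + 880×451 + 3600×283 + 2080×256 + 3240×563 + 1630×488 + 1970×114 + 2340×441 + 3130×88 + 2890×279
  = 9657520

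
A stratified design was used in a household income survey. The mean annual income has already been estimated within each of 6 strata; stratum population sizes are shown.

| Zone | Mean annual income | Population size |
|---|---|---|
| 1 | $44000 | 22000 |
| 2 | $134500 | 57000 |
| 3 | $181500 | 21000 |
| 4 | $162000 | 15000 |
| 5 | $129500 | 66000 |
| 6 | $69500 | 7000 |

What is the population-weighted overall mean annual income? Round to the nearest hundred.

Σ Nₕ·x̄ₕ = 44000×22000 + 134500×57000 + 181500×21000 + 162000×15000 + 129500×66000 + 69500×7000
  = 968000000 + 7666500000 + 3811500000 + 2430000000 + 8547000000 + 486500000 = 23909500000
Σ Nₕ = 22000 + 57000 + 21000 + 15000 + 66000 + 7000 = 188000
Overall mean = 23909500000 / 188000 = 127178.19

127200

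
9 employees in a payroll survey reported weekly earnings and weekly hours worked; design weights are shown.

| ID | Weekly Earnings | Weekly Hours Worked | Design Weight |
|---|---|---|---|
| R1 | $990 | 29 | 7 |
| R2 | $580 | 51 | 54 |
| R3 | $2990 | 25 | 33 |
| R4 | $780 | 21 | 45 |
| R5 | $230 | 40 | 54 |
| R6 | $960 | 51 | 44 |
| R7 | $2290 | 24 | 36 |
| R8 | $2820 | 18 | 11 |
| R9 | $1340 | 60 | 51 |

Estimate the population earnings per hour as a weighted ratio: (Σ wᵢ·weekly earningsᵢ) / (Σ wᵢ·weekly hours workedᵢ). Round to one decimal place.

Σ wᵢ·y = 990×7 + 580×54 + 2990×33 + 780×45 + 230×54 + 960×44 + 2290×36 + 2820×11 + 1340×51
  = 6930 + 31320 + 98670 + 35100 + 12420 + 42240 + 82440 + 31020 + 68340 = 408480
Σ wᵢ·x = 29×7 + 51×54 + 25×33 + 21×45 + 40×54 + 51×44 + 24×36 + 18×11 + 60×51
  = 13253
Ratio = 408480 / 13253 = 30.821701

30.8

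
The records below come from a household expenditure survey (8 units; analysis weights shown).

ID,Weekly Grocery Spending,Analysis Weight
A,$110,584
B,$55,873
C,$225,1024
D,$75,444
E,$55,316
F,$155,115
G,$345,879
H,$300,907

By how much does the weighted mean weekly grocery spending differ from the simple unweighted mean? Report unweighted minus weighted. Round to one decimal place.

-26.9

Unweighted sum = 110 + 55 + 225 + 75 + 55 + 155 + 345 + 300 = 1320
Unweighted mean = 1320 / 8 = 165
Weighted sum = 110×584 + 55×873 + 225×1024 + 75×444 + 55×316 + 155×115 + 345×879 + 300×907
  = 64240 + 48015 + 230400 + 33300 + 17380 + 17825 + 303255 + 272100 = 986515
Sum of weights = 584 + 873 + 1024 + 444 + 316 + 115 + 879 + 907 = 5142
Weighted mean = 986515 / 5142 = 191.85434
Difference (unweighted minus weighted) = -26.854337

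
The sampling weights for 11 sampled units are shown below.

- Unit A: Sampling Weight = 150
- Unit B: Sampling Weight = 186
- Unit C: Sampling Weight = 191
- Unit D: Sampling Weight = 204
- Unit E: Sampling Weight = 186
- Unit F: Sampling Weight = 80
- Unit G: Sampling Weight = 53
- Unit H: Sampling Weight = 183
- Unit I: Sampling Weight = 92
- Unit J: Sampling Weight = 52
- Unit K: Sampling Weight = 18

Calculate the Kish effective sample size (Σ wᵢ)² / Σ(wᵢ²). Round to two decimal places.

8.69

Σ wᵢ = 150 + 186 + 191 + 204 + 186 + 80 + 53 + 183 + 92 + 52 + 18 = 1395
Σ wᵢ² = 223979
n_eff = 1395² / 223979 = 1946025 / 223979 = 8.6884261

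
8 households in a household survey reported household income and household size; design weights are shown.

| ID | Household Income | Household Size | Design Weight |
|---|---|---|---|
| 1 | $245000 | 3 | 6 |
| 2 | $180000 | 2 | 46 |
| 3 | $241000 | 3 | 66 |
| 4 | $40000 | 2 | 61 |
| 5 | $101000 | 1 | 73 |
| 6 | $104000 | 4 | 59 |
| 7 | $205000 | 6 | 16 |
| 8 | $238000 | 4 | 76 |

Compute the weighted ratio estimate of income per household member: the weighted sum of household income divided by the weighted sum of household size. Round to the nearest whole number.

55288

Σ wᵢ·y = 245000×6 + 180000×46 + 241000×66 + 40000×61 + 101000×73 + 104000×59 + 205000×16 + 238000×76
  = 1470000 + 8280000 + 15906000 + 2440000 + 7373000 + 6136000 + 3280000 + 18088000 = 62973000
Σ wᵢ·x = 3×6 + 2×46 + 3×66 + 2×61 + 1×73 + 4×59 + 6×16 + 4×76
  = 18 + 92 + 198 + 122 + 73 + 236 + 96 + 304 = 1139
Ratio = 62973000 / 1139 = 55287.972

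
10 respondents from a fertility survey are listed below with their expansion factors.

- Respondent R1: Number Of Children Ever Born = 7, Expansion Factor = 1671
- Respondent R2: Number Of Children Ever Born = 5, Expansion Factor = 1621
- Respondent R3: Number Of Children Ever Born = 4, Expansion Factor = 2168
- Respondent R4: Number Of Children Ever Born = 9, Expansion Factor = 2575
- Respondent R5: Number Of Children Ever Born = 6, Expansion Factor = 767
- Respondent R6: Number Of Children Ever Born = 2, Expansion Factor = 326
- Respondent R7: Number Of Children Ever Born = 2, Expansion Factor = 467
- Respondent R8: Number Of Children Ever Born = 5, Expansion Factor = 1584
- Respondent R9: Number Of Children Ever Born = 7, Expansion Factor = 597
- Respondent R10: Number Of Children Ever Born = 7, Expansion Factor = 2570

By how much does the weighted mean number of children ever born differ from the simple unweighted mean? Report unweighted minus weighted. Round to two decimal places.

-0.73

Unweighted sum = 7 + 5 + 4 + 9 + 6 + 2 + 2 + 5 + 7 + 7 = 54
Unweighted mean = 54 / 10 = 5.4
Weighted sum = 7×1671 + 5×1621 + 4×2168 + 9×2575 + 6×767 + 2×326 + 2×467 + 5×1584 + 7×597 + 7×2570
  = 11697 + 8105 + 8672 + 23175 + 4602 + 652 + 934 + 7920 + 4179 + 17990 = 87926
Sum of weights = 1671 + 1621 + 2168 + 2575 + 767 + 326 + 467 + 1584 + 597 + 2570 = 14346
Weighted mean = 87926 / 14346 = 6.1289558
Difference (unweighted minus weighted) = -0.72895581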